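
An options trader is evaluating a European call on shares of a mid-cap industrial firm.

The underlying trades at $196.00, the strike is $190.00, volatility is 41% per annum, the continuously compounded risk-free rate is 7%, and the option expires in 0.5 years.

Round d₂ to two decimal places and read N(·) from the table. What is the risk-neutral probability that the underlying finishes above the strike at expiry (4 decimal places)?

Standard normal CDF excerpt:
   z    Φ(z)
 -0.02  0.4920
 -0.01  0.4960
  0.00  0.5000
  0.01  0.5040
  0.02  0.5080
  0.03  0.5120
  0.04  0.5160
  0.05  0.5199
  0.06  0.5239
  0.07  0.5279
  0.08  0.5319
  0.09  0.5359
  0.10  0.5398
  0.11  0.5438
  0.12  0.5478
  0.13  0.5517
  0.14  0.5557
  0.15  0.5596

σ√T = 0.41 × 0.7071 = 0.2899
ln(S/K) + (r + σ²/2)T = ln(196/190) + (0.07 + 0.41²/2)·0.5 = 0.0311 + 0.0770 = 0.1081
d₁ = 0.1081 / 0.2899 = 0.3729 → 0.37
d₂ = d₁ − σ√T = 0.3729 − 0.2899 = 0.0830 → 0.08
Pr(exercise) under Q = N(d₂) = 0.5319

0.5319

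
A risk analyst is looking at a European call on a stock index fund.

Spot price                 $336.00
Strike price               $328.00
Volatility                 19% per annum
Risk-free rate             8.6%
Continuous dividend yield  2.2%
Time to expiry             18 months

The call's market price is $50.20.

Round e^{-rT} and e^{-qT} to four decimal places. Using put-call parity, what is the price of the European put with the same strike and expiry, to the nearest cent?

$13.43

e^(−qT) = e^(−0.022·1.5) = 0.9675;  e^(−rT) = e^(−0.086·1.5) = 0.8790
Put-call parity: C − P = S·e^(−qT) − K·e^(−rT) = 336·0.9675 − 328·0.8790 = 325.0800 − 288.3120 = 36.7680
P = C − (C − P) = 50.20 − (36.7680) = 13.4320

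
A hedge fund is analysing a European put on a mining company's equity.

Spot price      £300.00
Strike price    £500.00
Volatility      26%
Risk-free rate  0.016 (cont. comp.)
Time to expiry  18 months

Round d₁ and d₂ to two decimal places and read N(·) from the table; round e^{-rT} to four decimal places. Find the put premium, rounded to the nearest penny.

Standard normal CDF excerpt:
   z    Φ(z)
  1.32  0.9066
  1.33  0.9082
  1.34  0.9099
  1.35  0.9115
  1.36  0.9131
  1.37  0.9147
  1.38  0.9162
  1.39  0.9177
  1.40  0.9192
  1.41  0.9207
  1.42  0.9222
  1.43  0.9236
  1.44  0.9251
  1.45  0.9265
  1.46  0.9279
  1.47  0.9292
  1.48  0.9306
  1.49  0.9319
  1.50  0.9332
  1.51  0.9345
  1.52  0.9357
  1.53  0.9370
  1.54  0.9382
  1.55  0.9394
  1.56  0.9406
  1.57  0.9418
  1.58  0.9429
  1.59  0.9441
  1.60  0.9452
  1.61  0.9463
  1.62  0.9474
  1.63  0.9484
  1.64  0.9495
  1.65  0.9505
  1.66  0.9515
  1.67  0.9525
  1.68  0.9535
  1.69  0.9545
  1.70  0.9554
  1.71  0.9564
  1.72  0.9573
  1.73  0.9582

£191.53

σ√T = 0.26 × 1.2247 = 0.3184
ln(S/K) + (r + σ²/2)T = ln(300/500) + (0.016 + 0.26²/2)·1.5 = -0.5108 + 0.0747 = -0.4361
d₁ = -0.4361 / 0.3184 = -1.3696 which rounds to -1.37
d₂ = d₁ − σ√T = -1.3696 − 0.3184 = -1.6880 which rounds to -1.69
exp(−rT) = exp(−0.016·1.5) = 0.9763
P = 500·0.9763·N(1.69) − 300·N(1.37) = 500·0.9763·0.9545 − 300·0.9147 = 465.9392 − 274.4100 = 191.5292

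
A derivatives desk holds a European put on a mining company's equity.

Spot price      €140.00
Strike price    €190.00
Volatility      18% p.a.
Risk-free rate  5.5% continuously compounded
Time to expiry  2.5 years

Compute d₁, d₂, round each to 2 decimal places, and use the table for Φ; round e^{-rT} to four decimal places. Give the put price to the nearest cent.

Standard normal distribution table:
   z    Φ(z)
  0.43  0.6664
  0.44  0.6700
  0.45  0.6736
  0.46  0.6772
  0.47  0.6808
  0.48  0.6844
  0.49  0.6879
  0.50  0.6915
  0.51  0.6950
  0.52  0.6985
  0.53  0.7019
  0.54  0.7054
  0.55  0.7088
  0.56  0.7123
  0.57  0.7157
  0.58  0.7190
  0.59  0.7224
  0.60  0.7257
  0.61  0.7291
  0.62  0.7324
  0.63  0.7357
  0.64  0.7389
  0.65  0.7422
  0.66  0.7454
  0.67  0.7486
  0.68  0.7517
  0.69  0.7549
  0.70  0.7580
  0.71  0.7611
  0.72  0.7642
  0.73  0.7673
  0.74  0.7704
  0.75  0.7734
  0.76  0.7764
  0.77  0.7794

σ√T = 0.18·√2.5 = 0.2846
d₁ = [ln(140/190) + (0.055 + 0.18²/2)·2.5] / 0.2846 = [-0.3054 + 0.1780] / 0.2846 = -0.4476 → -0.45
d₂ = d₁ − σ√T = -0.4476 − 0.2846 = -0.7322 → -0.73
e^(−rT) = e^(−0.055·2.5) = 0.8715
P = 190·0.8715·N(0.73) − 140·N(0.45) = 190·0.8715·0.7673 − 140·0.6736 = 127.0534 − 94.3040 = 32.7494

€32.75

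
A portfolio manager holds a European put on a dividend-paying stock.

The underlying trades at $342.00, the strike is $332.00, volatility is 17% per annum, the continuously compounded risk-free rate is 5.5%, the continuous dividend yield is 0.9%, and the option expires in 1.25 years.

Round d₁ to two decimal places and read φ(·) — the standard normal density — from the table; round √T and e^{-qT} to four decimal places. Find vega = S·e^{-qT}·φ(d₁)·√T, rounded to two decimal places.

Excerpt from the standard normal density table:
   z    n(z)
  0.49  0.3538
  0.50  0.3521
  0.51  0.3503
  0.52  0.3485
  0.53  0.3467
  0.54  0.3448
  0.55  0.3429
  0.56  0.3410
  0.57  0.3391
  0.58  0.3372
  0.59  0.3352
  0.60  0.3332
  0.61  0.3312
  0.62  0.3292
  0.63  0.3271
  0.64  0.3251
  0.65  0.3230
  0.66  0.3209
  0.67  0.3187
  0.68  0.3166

129.64

T = 1.25;  σ√T = 0.1901
d₁ = [ln(342/332) + (0.055 − 0.009 + ½·0.17²)·1.25] / (σ√T) = (0.0297 + 0.0756) / 0.1901 = 0.5537 which rounds to 0.55
√T = √1.25 = 1.1180
φ(d₁) = φ(0.55) = 0.3429
exp(−qT) = exp(−0.009·1.25) = 0.9888
vega = S·exp(−qT)·φ(d₁)·√T = 342·0.9888·0.3429·1.1180 = 129.6414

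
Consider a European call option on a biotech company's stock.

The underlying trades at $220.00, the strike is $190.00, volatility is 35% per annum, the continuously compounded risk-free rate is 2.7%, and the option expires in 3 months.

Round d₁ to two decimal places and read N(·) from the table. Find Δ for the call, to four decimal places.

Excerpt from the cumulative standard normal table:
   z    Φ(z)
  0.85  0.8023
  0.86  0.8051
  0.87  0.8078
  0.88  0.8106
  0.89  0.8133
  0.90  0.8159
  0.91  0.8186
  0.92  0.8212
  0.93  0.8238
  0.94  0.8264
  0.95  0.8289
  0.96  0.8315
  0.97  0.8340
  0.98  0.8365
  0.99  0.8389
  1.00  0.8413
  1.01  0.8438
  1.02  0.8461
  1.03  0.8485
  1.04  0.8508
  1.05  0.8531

T = 0.25;  σ√T = 0.1750
d₁ = [ln(220/190) + (0.027 + 0.35²/2)·0.25] / 0.1750 = [0.1466 + 0.0221] / 0.1750 = 0.9638 which rounds to 0.96
N(d₁) = N(0.96) = 0.8315
Δ_call = N(d₁) = 0.8315

0.8315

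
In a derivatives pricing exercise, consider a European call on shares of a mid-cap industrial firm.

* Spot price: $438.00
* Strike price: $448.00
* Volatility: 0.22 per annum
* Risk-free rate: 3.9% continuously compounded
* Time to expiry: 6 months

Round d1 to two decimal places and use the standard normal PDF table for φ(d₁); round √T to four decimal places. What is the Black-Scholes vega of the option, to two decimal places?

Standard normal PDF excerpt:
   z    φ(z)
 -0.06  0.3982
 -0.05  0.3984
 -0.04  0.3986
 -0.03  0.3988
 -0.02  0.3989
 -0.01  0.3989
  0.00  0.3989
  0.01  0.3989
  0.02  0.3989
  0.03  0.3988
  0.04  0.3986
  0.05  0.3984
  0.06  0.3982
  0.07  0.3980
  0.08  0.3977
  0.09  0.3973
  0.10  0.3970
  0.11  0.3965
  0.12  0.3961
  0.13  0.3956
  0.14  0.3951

T = 0.5;  σ√T = 0.1556
d₁ = [ln(438/448) + (0.039 + 0.22²/2)·0.5] / 0.1556 = [-0.0226 + 0.0316] / 0.1556 = 0.0580 → 0.06
√T = √0.5 = 0.7071
φ(d₁) = φ(0.06) = 0.3982
vega = S·φ(d₁)·√T = 438·0.3982·0.7071 = 123.3264

123.33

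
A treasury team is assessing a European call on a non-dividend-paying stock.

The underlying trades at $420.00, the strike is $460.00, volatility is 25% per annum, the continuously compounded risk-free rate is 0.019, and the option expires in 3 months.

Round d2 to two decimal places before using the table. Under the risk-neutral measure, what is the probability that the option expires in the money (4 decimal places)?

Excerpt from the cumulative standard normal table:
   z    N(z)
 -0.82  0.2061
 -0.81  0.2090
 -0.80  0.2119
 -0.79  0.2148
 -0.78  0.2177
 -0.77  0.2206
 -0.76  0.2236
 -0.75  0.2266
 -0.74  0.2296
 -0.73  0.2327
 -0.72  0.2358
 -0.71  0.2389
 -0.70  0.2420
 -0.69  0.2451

0.2266

T = 0.25;  σ√T = 0.1250
d₁ = [ln(420/460) + (0.019 + ½·0.25²)·0.25] / (σ√T) = (-0.0910 + 0.0126) / 0.1250 = -0.6273 which rounds to -0.63
d₂ = -0.6273 − 0.1250 = -0.7523 which rounds to -0.75
Risk-neutral Pr[S_T > K] = N(d₂) = N(-0.75) = 0.2266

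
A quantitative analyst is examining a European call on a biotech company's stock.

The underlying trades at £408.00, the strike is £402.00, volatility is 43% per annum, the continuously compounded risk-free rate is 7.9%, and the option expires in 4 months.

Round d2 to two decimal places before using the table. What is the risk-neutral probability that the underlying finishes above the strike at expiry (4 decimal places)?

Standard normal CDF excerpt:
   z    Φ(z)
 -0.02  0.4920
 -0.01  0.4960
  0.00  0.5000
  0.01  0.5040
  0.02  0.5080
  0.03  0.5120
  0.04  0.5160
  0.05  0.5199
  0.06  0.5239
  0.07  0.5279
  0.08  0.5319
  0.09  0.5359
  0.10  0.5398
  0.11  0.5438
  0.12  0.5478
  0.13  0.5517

T = 0.3333;  σ√T = 0.2483
d₁ = [ln(408/402) + (0.079 + 0.43²/2)·0.3333] / 0.2483 = [0.0148 + 0.0571] / 0.2483 = 0.2899 which rounds to 0.29
d₂ = d₁ − σ√T = 0.2899 − 0.2483 = 0.0416 which rounds to 0.04
Pr(exercise) under Q = N(d₂) = 0.5160

0.5160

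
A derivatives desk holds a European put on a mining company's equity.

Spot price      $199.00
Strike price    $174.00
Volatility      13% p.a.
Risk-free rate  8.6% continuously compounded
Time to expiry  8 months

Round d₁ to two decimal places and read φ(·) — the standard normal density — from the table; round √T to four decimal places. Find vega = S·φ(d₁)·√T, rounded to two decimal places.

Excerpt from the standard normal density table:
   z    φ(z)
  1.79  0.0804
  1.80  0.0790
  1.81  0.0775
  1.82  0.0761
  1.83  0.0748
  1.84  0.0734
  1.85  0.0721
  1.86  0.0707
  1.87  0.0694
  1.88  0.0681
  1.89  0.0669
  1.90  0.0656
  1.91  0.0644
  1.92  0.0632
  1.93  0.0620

11.49

σ√T = 0.13 × 0.8165 = 0.1061
ln(S/K) + (r + σ²/2)T = ln(199/174) + (0.086 + 0.13²/2)·0.6667 = 0.1342 + 0.0630 = 0.1972
d₁ = 0.1972 / 0.1061 = 1.8580 which rounds to 1.86
√T = √0.6667 = 0.8165
φ(d₁) = φ(1.86) = 0.0707
vega = S·φ(d₁)·√T = 199·0.0707·0.8165 = 11.4876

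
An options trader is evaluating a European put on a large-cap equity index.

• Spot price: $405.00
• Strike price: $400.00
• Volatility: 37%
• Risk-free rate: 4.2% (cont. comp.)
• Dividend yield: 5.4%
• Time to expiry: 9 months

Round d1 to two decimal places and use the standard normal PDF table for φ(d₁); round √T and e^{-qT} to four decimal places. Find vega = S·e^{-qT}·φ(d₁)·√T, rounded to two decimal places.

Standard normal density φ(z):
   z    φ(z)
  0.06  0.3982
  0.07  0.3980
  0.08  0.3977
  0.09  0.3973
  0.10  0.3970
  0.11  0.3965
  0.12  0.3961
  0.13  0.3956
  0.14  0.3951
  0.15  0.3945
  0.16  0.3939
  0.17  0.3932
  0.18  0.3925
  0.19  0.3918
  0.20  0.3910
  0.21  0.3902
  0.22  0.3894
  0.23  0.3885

132.43

T = 0.75;  σ√T = 0.3204
ln(S/K) + (r − q + σ²/2)T = ln(405/400) + (0.042 − 0.054 + 0.37²/2)·0.75 = 0.0124 + 0.0423 = 0.0548
d₁ = 0.0548 / 0.3204 = 0.1709 → 0.17
√T = √0.75 = 0.8660
φ(d₁) = φ(0.17) = 0.3932
exp(−qT) = exp(−0.054·0.75) = 0.9603
vega = S·exp(−qT)·φ(d₁)·√T = 405·0.9603·0.3932·0.8660 = 132.4321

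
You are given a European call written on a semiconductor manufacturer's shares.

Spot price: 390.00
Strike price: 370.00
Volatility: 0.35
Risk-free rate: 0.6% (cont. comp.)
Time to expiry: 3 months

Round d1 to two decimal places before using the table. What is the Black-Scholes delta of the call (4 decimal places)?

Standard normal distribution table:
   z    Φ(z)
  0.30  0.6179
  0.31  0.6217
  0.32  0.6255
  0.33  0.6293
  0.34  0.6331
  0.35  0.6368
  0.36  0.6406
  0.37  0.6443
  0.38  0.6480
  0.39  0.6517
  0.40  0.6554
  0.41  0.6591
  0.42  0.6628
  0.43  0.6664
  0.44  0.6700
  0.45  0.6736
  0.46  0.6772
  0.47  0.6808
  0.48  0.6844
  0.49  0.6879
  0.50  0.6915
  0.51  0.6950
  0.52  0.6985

σ√T = 0.35 × 0.5000 = 0.1750
d₁ = [ln(390/370) + (0.006 + 0.35²/2)·0.25] / 0.1750 = [0.0526 + 0.0168] / 0.1750 = 0.3969 ≈ 0.40
N(d₁) = N(0.40) = 0.6554
Δ_call = N(d₁) = 0.6554

0.6554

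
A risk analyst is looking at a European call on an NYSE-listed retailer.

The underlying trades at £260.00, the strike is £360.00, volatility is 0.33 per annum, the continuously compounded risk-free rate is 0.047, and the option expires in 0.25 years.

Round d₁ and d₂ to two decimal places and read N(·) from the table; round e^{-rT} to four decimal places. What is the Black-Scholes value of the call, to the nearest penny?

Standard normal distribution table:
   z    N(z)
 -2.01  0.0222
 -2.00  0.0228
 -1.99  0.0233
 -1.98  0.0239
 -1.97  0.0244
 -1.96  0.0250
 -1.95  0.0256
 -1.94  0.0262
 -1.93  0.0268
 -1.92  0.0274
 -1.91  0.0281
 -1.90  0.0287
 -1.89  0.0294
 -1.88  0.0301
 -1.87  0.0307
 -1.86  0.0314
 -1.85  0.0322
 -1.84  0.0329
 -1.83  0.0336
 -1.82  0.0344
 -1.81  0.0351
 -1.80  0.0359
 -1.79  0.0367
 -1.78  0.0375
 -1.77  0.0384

£0.44

σ√T = 0.33 × 0.5000 = 0.1650
d₁ = [ln(260/360) + (0.047 + 0.33²/2)·0.25] / 0.1650 = [-0.3254 + 0.0254] / 0.1650 = -1.8185 ⇒ -1.82
d₂ = d₁ − σ√T = -1.8185 − 0.1650 = -1.9835 ⇒ -1.98
e^(−rT) = e^(−0.047·0.25) = 0.9883
C = 260·N(-1.82) − 360·0.9883·N(-1.98) = 260·0.0344 − 360·0.9883·0.0239 = 8.9440 − 8.5033 = 0.4407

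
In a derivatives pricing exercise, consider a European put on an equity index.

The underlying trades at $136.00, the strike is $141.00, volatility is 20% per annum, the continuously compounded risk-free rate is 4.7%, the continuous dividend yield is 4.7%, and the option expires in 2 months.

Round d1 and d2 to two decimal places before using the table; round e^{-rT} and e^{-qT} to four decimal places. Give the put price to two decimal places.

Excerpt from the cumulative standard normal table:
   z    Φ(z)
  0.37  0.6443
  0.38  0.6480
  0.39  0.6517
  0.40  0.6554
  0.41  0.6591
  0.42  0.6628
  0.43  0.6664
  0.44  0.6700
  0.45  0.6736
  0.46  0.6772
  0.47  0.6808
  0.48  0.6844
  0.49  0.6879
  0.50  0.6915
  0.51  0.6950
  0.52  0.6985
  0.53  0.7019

σ√T = 0.2·√0.1667 = 0.0816
ln(S/K) + (r − q + σ²/2)T = ln(136/141) + (0.047 − 0.047 + 0.2²/2)·0.1667 = -0.0361 + 0.0033 = -0.0328
d₁ = -0.0328 / 0.0816 = -0.4014 ⇒ -0.40
d₂ = d₁ − σ√T = -0.4014 − 0.0816 = -0.4830 ⇒ -0.48
exp(−qT) = exp(−0.047·0.1667) = 0.9922;  exp(−rT) = exp(−0.047·0.1667) = 0.9922
N(−d₂) = N(0.48) = 0.6844;  N(−d₁) = N(0.40) = 0.6554
P = 141·0.9922·0.6844 − 136·0.9922·0.6554 = 95.7477 − 88.4392 = 7.3085

$7.31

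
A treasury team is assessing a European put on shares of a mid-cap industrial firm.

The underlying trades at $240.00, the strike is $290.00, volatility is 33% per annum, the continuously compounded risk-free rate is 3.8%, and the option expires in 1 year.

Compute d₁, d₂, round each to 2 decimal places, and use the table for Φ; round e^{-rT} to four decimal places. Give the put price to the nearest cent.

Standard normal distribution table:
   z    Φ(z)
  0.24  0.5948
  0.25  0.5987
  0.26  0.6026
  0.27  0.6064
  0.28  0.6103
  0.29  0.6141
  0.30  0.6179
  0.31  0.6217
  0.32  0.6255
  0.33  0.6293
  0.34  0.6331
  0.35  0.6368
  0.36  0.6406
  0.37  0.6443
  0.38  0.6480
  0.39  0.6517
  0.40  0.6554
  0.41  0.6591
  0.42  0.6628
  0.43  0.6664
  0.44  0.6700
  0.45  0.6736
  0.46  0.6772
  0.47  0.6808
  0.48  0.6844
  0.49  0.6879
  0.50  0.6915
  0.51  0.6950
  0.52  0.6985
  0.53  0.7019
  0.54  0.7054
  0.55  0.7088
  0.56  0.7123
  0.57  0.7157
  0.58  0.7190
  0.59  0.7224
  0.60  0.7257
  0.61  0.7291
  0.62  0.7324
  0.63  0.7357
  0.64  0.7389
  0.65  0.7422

$57.09

σ√T = 0.33 × 1.0000 = 0.3300
ln(S/K) + (r + σ²/2)T = ln(240/290) + (0.038 + 0.33²/2)·1 = -0.1892 + 0.0925 = -0.0968
d₁ = -0.0968 / 0.3300 = -0.2933 → -0.29
d₂ = d₁ − σ√T = -0.2933 − 0.3300 = -0.6233 → -0.62
exp(−rT) = exp(−0.038·1) = 0.9627
N(−d₂) = N(0.62) = 0.7324;  N(−d₁) = N(0.29) = 0.6141
P = 290·0.9627·0.7324 − 240·0.6141 = 204.4736 − 147.3840 = 57.0896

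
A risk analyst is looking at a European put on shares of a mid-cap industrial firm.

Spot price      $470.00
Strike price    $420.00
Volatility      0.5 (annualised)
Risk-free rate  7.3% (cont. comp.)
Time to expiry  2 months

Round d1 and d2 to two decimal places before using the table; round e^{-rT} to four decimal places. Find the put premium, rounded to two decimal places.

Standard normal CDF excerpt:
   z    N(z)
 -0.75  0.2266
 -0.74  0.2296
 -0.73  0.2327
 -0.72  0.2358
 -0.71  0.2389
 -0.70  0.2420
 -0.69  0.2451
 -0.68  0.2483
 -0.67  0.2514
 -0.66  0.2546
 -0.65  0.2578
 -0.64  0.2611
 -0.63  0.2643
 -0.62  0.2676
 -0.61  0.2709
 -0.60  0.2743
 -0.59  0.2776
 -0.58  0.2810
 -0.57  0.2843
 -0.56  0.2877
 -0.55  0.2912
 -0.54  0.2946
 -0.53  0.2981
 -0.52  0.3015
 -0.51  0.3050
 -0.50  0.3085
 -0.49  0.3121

T = 0.1667;  σ√T = 0.2041
ln(S/K) + (r + σ²/2)T = ln(470/420) + (0.073 + 0.5²/2)·0.1667 = 0.1125 + 0.0330 = 0.1455
d₁ = 0.1455 / 0.2041 = 0.7127 ≈ 0.71
d₂ = d₁ − σ√T = 0.7127 − 0.2041 = 0.5086 ≈ 0.51
e^(−rT) = e^(−0.073·0.1667) = 0.9879
P = 420·0.9879·N(-0.51) − 470·N(-0.71) = 420·0.9879·0.3050 − 470·0.2389 = 126.5500 − 112.2830 = 14.2670

$14.27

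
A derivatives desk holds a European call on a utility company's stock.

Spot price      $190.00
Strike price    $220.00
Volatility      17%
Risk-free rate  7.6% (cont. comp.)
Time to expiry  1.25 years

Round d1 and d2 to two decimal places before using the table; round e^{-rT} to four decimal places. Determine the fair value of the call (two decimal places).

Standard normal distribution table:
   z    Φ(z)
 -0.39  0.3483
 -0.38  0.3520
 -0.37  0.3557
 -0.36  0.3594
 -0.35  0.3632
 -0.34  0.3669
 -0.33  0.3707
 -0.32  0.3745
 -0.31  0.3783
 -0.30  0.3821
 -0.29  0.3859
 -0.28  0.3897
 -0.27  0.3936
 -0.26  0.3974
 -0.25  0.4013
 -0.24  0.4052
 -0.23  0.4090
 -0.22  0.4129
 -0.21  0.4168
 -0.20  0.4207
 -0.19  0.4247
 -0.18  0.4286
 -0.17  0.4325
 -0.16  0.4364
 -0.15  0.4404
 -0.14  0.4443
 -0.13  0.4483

$10.27

T = 1.25;  σ√T = 0.1901
d₁ = [ln(190/220) + (0.076 + ½·0.17²)·1.25] / (σ√T) = (-0.1466 + 0.1131) / 0.1901 = -0.1765 ⇒ -0.18
d₂ = -0.1765 − 0.1901 = -0.3665 ⇒ -0.37
exp(−rT) = exp(−0.076·1.25) = 0.9094
C = 190·N(-0.18) − 220·0.9094·N(-0.37) = 190·0.4286 − 220·0.9094·0.3557 = 81.4340 − 71.1642 = 10.2698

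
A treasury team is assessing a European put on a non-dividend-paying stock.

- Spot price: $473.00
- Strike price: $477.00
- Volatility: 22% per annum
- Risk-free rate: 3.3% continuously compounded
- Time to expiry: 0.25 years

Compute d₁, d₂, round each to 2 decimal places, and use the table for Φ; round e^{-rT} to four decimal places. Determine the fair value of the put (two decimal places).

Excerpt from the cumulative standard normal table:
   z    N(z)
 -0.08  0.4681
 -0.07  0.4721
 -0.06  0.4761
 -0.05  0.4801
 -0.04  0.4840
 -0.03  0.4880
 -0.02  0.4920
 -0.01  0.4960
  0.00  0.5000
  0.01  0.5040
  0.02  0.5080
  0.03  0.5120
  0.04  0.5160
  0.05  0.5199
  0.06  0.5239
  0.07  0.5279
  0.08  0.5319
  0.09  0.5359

$20.76

σ√T = 0.22·√0.25 = 0.1100
d₁ = [ln(473/477) + (0.033 + 0.22²/2)·0.25] / 0.1100 = [-0.0084 + 0.0143] / 0.1100 = 0.0534 which rounds to 0.05
d₂ = d₁ − σ√T = 0.0534 − 0.1100 = -0.0566 which rounds to -0.06
e^(−rT) = e^(−0.033·0.25) = 0.9918
P = 477·0.9918·N(0.06) − 473·N(-0.05) = 477·0.9918·0.5239 − 473·0.4801 = 247.8511 − 227.0873 = 20.7638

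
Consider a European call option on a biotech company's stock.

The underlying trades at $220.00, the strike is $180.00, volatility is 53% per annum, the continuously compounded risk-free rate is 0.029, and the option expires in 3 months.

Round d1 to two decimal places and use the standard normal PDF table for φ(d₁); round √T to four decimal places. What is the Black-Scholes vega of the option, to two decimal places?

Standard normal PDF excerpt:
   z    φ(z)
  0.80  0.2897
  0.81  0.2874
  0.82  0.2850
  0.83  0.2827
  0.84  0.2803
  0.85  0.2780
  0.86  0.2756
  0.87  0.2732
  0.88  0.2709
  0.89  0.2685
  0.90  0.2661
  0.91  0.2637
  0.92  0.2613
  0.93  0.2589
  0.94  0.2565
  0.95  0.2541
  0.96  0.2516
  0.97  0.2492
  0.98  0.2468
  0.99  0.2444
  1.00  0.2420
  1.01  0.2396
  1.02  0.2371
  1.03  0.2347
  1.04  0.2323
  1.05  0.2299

σ√T = 0.53·√0.25 = 0.2650
d₁ = [ln(220/180) + (0.029 + 0.53²/2)·0.25] / 0.2650 = [0.2007 + 0.0424] / 0.2650 = 0.9171 ≈ 0.92
√T = √0.25 = 0.5000
φ(d₁) = φ(0.92) = 0.2613
vega = S·φ(d₁)·√T = 220·0.2613·0.5000 = 28.7430

28.74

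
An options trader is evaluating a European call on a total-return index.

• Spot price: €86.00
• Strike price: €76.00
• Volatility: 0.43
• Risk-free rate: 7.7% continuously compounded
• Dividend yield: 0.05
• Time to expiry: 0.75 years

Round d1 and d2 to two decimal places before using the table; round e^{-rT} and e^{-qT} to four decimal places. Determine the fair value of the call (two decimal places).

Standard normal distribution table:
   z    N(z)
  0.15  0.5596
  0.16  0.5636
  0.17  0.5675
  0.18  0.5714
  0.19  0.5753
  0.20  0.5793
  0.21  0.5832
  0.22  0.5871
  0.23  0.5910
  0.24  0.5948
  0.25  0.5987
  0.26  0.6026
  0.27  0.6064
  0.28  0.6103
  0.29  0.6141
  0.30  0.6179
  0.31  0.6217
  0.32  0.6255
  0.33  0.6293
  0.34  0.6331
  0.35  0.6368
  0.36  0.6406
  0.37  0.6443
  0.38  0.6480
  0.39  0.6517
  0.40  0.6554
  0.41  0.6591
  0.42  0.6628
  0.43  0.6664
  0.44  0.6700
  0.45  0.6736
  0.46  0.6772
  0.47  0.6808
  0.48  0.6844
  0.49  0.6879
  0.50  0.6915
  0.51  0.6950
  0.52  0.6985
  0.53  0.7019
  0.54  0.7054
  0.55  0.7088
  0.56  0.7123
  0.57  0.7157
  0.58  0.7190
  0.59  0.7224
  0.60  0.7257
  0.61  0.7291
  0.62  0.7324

σ√T = 0.43 × 0.8660 = 0.3724
d₁ = [ln(86/76) + (0.077 − 0.05 + ½·0.43²)·0.75] / (σ√T) = (0.1236 + 0.0896) / 0.3724 = 0.5725 ⇒ 0.57
d₂ = 0.5725 − 0.3724 = 0.2001 ⇒ 0.20
exp(−qT) = exp(−0.05·0.75) = 0.9632;  exp(−rT) = exp(−0.077·0.75) = 0.9439
N(d₁) = N(0.57) = 0.7157;  N(d₂) = N(0.20) = 0.5793
C = 86·0.9632·0.7157 − 76·0.9439·0.5793 = 59.2852 − 41.5569 = 17.7283

€17.73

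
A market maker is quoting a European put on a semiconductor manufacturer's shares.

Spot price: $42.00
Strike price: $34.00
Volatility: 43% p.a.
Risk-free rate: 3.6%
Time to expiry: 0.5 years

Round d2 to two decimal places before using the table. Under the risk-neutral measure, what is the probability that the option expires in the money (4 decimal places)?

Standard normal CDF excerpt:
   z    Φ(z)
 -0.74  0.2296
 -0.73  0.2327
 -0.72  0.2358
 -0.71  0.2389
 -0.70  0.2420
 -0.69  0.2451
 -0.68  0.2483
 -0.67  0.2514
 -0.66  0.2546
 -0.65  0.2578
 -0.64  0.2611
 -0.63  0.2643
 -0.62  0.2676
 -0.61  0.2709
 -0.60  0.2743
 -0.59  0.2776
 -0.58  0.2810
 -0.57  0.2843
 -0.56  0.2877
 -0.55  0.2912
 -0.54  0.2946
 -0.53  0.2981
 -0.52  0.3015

0.2743

σ√T = 0.43 × 0.7071 = 0.3041
d₁ = [ln(42/34) + (0.036 + 0.43²/2)·0.5] / 0.3041 = [0.2113 + 0.0642] / 0.3041 = 0.9062 ⇒ 0.91
d₂ = d₁ − σ√T = 0.9062 − 0.3041 = 0.6021 ⇒ 0.60
Risk-neutral Pr[S_T < K] = N(−d₂) = N(-0.60) = 0.2743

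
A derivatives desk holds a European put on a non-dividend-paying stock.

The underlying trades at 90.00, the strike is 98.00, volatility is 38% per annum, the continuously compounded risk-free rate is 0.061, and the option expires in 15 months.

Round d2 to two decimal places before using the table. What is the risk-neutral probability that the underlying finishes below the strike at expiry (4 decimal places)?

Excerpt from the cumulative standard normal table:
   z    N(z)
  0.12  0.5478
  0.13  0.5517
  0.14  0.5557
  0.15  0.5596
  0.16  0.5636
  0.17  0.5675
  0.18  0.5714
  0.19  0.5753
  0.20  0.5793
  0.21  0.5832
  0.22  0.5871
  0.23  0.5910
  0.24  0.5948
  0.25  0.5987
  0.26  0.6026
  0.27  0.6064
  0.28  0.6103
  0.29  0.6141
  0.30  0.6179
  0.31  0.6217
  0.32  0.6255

T = 1.25;  σ√T = 0.4249
d₁ = [ln(90/98) + (0.061 + ½·0.38²)·1.25] / (σ√T) = (-0.0852 + 0.1665) / 0.4249 = 0.1915 ≈ 0.19
d₂ = 0.1915 − 0.4249 = -0.2334 ≈ -0.23
Pr(exercise) under Q = N(−d₂) = N(0.23) = 0.5910

0.5910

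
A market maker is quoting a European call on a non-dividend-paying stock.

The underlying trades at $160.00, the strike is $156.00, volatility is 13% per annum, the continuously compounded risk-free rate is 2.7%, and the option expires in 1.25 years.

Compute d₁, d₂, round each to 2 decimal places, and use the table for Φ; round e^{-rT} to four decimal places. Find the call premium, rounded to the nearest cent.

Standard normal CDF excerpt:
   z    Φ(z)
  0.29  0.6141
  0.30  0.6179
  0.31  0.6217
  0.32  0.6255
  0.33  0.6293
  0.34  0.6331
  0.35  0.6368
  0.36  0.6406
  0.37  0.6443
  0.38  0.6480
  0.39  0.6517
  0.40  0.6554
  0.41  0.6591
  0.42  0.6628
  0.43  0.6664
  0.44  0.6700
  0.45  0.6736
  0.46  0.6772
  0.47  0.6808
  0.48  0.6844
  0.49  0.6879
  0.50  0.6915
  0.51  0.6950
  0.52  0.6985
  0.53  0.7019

$14.59

σ√T = 0.13·√1.25 = 0.1453
d₁ = [ln(160/156) + (0.027 + 0.13²/2)·1.25] / 0.1453 = [0.0253 + 0.0443] / 0.1453 = 0.4791 which rounds to 0.48
d₂ = d₁ − σ√T = 0.4791 − 0.1453 = 0.3337 which rounds to 0.33
e^(−rT) = e^(−0.027·1.25) = 0.9668
N(d₁) = N(0.48) = 0.6844;  N(d₂) = N(0.33) = 0.6293
C = 160·0.6844 − 156·0.9668·0.6293 = 109.5040 − 94.9115 = 14.5925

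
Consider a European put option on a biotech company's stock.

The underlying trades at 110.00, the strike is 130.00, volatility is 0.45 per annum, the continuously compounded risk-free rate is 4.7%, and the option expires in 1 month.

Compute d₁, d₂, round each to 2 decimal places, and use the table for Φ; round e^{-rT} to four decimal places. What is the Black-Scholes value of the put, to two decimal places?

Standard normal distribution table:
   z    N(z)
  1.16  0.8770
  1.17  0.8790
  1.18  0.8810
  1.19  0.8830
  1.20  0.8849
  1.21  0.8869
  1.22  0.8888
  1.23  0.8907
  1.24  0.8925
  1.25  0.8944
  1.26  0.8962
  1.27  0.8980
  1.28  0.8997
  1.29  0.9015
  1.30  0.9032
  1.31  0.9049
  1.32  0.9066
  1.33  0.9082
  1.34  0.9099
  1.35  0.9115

20.27

σ√T = 0.45 × 0.2887 = 0.1299
d₁ = [ln(110/130) + (0.047 + ½·0.45²)·0.08333] / (σ√T) = (-0.1671 + 0.0124) / 0.1299 = -1.1909 → -1.19
d₂ = -1.1909 − 0.1299 = -1.3208 → -1.32
e^(−rT) = e^(−0.047·0.08333) = 0.9961
N(−d₂) = N(1.32) = 0.9066;  N(−d₁) = N(1.19) = 0.8830
P = 130·0.9961·0.9066 − 110·0.8830 = 117.3984 − 97.1300 = 20.2684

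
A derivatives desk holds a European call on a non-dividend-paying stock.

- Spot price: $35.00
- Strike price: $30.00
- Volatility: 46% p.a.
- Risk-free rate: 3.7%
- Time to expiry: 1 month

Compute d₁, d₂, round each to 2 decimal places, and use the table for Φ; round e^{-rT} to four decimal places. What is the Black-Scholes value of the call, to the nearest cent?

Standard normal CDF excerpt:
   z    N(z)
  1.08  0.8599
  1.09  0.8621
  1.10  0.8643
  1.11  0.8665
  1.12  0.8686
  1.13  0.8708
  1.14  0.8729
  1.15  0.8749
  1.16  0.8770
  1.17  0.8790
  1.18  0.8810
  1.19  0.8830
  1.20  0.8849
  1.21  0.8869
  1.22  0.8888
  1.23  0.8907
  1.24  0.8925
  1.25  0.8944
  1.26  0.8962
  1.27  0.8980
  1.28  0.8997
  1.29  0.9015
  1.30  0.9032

T = 0.08333;  σ√T = 0.1328
ln(S/K) + (r + σ²/2)T = ln(35/30) + (0.037 + 0.46²/2)·0.08333 = 0.1542 + 0.0119 = 0.1661
d₁ = 0.1661 / 0.1328 = 1.2505 ≈ 1.25
d₂ = d₁ − σ√T = 1.2505 − 0.1328 = 1.1177 ≈ 1.12
exp(−rT) = exp(−0.037·0.08333) = 0.9969
C = 35·N(1.25) − 30·0.9969·N(1.12) = 35·0.8944 − 30·0.9969·0.8686 = 31.3040 − 25.9772 = 5.3268

$5.33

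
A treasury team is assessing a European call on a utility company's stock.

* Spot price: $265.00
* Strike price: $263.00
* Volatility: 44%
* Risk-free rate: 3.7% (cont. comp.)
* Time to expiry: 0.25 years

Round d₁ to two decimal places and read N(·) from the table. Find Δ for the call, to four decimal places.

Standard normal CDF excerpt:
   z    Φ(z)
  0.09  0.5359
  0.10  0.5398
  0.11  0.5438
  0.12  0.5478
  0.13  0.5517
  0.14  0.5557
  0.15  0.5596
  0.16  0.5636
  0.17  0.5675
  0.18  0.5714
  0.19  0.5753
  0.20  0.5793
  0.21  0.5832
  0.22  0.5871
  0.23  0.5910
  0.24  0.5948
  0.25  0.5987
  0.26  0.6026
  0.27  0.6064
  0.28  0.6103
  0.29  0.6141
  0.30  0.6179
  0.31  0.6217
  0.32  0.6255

0.5753

σ√T = 0.44 × 0.5000 = 0.2200
ln(S/K) + (r + σ²/2)T = ln(265/263) + (0.037 + 0.44²/2)·0.25 = 0.0076 + 0.0335 = 0.0410
d₁ = 0.0410 / 0.2200 = 0.1865 which rounds to 0.19
N(d₁) = N(0.19) = 0.5753
Δ_call = N(d₁) = 0.5753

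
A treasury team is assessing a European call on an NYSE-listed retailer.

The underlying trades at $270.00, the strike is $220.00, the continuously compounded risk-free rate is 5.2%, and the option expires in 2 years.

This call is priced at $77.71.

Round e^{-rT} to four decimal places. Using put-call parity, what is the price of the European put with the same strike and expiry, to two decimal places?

e^(−rT) = e^(−0.052·2) = 0.9012
Put-call parity: C − P = S − K·e^(−rT) = 270 − 220·0.9012 = 270 − 198.2640 = 71.7360
P = C − (C − P) = 77.71 − (71.7360) = 5.9740

$5.97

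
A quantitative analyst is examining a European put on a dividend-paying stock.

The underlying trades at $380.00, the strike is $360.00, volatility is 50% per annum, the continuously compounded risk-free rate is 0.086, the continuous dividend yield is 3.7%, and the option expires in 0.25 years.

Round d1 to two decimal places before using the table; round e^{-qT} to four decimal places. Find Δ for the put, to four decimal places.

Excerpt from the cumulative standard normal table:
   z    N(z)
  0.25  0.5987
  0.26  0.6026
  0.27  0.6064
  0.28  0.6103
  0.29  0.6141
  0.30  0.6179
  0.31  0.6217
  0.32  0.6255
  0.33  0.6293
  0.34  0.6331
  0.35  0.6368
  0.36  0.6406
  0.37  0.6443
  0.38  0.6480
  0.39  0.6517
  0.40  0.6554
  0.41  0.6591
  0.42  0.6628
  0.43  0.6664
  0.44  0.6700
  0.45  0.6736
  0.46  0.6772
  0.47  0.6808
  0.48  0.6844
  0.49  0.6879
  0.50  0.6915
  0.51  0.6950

σ√T = 0.5 × 0.5000 = 0.2500
d₁ = [ln(380/360) + (0.086 − 0.037 + 0.5²/2)·0.25] / 0.2500 = [0.0541 + 0.0435] / 0.2500 = 0.3903 which rounds to 0.39
N(d₁) = N(0.39) = 0.6517
Δ_put = exp(−qT)·(N(d₁) − 1) = 0.9908·(0.6517 − 1) = -0.3451

-0.3451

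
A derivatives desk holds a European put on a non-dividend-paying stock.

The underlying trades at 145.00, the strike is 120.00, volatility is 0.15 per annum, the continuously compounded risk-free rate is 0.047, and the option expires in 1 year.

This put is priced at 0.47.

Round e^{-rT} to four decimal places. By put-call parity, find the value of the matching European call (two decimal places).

exp(−rT) = exp(−0.047·1) = 0.9541
Put-call parity: C − P = S − K·e^(−rT) = 145 − 120·0.9541 = 145 − 114.4920 = 30.5080
C = P + (C − P) = 0.47 + (30.5080) = 30.9780

30.98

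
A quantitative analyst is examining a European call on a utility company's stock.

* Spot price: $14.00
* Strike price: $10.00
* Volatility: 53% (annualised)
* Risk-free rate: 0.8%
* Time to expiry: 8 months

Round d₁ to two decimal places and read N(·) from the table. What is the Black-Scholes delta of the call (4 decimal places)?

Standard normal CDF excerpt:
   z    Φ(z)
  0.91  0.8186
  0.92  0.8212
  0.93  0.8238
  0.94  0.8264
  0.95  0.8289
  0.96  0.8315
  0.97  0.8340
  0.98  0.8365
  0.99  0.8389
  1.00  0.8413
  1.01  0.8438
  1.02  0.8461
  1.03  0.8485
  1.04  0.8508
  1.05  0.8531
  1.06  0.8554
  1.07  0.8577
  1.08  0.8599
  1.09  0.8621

0.8438

σ√T = 0.53·√0.6667 = 0.4327
d₁ = [ln(14/10) + (0.008 + ½·0.53²)·0.6667] / (σ√T) = (0.3365 + 0.0990) / 0.4327 = 1.0062 → 1.01
N(d₁) = N(1.01) = 0.8438
Δ_call = N(d₁) = 0.8438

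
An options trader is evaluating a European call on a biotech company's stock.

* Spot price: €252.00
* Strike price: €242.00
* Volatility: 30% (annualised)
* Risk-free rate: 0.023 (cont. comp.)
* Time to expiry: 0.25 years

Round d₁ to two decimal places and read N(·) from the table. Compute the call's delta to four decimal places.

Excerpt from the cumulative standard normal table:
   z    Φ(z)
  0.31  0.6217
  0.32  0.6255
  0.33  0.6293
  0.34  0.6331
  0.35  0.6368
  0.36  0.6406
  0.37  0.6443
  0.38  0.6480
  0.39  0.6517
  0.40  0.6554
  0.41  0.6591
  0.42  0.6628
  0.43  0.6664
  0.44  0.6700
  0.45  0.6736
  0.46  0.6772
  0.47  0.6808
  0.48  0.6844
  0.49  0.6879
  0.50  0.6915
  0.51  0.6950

σ√T = 0.3 × 0.5000 = 0.1500
d₁ = [ln(252/242) + (0.023 + ½·0.3²)·0.25] / (σ√T) = (0.0405 + 0.0170) / 0.1500 = 0.3833 → 0.38
N(d₁) = N(0.38) = 0.6480
Δ_call = N(d₁) = 0.6480

0.6480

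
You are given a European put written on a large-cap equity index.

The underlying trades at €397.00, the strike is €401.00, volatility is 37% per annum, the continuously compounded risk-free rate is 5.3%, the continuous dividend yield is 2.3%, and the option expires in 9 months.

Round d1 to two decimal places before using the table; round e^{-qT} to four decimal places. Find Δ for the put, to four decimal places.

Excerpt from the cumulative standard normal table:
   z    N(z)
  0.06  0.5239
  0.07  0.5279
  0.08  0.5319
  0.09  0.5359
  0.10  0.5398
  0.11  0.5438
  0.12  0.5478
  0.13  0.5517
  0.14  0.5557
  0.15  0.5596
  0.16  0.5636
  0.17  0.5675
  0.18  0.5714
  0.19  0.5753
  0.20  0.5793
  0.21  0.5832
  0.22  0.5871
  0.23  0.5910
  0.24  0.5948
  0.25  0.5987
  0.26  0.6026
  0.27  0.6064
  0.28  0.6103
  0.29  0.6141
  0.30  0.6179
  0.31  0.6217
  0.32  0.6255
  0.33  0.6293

-0.4135

σ√T = 0.37 × 0.8660 = 0.3204
d₁ = [ln(397/401) + (0.053 − 0.023 + ½·0.37²)·0.75] / (σ√T) = (-0.0100 + 0.0738) / 0.3204 = 0.1991 ⇒ 0.20
N(d₁) = N(0.20) = 0.5793
Δ_put = exp(−qT)·(N(d₁) − 1) = 0.9829·(0.5793 − 1) = -0.4135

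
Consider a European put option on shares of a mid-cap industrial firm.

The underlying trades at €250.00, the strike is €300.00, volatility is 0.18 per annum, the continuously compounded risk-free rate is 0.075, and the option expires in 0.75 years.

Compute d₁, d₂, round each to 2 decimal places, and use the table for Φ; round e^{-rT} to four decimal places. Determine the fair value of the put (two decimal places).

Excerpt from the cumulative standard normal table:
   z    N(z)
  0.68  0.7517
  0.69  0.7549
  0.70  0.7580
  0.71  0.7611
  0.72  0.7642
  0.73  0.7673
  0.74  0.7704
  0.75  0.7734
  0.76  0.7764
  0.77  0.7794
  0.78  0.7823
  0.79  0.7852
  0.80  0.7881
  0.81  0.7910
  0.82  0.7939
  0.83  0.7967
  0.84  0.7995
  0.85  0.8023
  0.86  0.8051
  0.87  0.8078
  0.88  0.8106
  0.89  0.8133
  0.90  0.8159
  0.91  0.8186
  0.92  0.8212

σ√T = 0.18·√0.75 = 0.1559
d₁ = [ln(250/300) + (0.075 + 0.18²/2)·0.75] / 0.1559 = [-0.1823 + 0.0684] / 0.1559 = -0.7308 which rounds to -0.73
d₂ = d₁ − σ√T = -0.7308 − 0.1559 = -0.8867 which rounds to -0.89
e^(−rT) = e^(−0.075·0.75) = 0.9453
N(−d₂) = N(0.89) = 0.8133;  N(−d₁) = N(0.73) = 0.7673
P = 300·0.9453·0.8133 − 250·0.7673 = 230.6437 − 191.8250 = 38.8187

€38.82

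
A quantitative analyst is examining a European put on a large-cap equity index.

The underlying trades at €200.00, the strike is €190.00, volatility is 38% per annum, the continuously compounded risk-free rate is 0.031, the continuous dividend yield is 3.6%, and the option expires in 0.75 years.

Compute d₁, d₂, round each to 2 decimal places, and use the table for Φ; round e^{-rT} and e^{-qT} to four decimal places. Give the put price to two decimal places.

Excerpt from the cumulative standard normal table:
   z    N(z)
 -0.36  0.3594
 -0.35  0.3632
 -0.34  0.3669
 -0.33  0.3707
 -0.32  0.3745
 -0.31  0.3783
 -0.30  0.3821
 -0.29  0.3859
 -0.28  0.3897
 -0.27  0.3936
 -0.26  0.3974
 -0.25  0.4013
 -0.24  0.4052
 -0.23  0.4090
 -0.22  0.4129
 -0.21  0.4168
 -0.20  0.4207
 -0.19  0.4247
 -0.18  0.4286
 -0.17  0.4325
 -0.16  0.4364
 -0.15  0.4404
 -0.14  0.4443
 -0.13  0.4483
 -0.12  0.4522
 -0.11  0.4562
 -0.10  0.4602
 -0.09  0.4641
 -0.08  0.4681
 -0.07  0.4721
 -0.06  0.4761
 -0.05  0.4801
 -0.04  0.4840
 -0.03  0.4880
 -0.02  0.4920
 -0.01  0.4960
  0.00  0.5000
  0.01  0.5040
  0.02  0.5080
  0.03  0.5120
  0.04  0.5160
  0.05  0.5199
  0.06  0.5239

T = 0.75;  σ√T = 0.3291
d₁ = [ln(200/190) + (0.031 − 0.036 + ½·0.38²)·0.75] / (σ√T) = (0.0513 + 0.0504) / 0.3291 = 0.3090 which rounds to 0.31
d₂ = 0.3090 − 0.3291 = -0.0201 which rounds to -0.02
e^(−qT) = e^(−0.036·0.75) = 0.9734;  e^(−rT) = e^(−0.031·0.75) = 0.9770
P = 190·0.9770·N(0.02) − 200·0.9734·N(-0.31) = 190·0.9770·0.5080 − 200·0.9734·0.3783 = 94.3000 − 73.6474 = 20.6526

€20.65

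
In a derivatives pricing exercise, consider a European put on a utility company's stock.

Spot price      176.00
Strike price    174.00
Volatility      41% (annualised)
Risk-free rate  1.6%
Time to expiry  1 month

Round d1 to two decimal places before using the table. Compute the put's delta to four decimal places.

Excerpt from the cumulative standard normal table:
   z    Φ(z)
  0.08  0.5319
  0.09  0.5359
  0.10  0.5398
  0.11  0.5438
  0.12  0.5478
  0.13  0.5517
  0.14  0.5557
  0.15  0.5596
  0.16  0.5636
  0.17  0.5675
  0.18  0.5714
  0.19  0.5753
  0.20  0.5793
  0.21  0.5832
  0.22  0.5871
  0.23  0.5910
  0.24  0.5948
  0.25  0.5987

T = 0.08333;  σ√T = 0.1184
ln(S/K) + (r + σ²/2)T = ln(176/174) + (0.016 + 0.41²/2)·0.08333 = 0.0114 + 0.0083 = 0.0198
d₁ = 0.0198 / 0.1184 = 0.1670 which rounds to 0.17
N(d₁) = N(0.17) = 0.5675
Δ_put = N(d₁) − 1 = 0.5675 − 1 = -0.4325

-0.4325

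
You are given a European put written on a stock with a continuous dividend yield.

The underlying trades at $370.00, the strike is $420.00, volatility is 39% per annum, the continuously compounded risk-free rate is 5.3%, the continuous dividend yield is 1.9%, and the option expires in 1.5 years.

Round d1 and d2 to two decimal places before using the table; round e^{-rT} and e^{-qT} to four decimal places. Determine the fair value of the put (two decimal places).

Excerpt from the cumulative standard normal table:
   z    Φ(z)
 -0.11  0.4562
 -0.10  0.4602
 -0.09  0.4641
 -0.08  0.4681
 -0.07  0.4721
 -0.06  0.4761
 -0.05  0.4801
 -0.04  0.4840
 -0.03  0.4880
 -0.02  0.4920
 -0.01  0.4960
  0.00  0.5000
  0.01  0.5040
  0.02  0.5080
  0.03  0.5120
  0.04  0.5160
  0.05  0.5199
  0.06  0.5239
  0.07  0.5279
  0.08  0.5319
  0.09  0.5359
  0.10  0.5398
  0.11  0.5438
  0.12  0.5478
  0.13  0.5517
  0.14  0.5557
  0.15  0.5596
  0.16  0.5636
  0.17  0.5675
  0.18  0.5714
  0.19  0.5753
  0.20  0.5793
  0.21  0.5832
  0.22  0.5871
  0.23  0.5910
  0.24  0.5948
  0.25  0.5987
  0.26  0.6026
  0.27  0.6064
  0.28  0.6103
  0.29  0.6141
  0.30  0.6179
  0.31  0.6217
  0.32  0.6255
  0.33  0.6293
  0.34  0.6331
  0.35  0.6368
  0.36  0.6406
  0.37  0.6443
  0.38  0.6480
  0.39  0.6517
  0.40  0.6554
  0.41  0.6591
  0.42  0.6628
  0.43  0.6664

σ√T = 0.39·√1.5 = 0.4777
d₁ = [ln(370/420) + (0.053 − 0.019 + ½·0.39²)·1.5] / (σ√T) = (-0.1268 + 0.1651) / 0.4777 = 0.0802 which rounds to 0.08
d₂ = 0.0802 − 0.4777 = -0.3974 which rounds to -0.40
e^(−qT) = e^(−0.019·1.5) = 0.9719;  e^(−rT) = e^(−0.053·1.5) = 0.9236
P = 420·0.9236·N(0.40) − 370·0.9719·N(-0.08) = 420·0.9236·0.6554 − 370·0.9719·0.4681 = 254.2375 − 168.3302 = 85.9074

$85.91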